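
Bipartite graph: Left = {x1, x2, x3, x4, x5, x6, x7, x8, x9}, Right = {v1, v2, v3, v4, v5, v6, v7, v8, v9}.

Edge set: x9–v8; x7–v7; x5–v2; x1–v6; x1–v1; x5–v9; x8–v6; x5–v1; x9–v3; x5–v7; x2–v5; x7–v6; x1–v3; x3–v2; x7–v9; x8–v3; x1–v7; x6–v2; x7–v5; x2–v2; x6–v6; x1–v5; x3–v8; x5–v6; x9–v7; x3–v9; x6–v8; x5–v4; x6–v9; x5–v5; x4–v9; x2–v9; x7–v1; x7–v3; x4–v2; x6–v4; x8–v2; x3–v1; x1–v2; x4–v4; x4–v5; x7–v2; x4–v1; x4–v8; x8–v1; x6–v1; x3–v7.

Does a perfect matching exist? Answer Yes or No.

Yes

One maximum matching: x1→v3, x2→v9, x3→v8, x4→v5, x5→v4, x6→v1, x7→v6, x8→v2, x9→v7.
Every left vertex is matched, so this is a perfect matching.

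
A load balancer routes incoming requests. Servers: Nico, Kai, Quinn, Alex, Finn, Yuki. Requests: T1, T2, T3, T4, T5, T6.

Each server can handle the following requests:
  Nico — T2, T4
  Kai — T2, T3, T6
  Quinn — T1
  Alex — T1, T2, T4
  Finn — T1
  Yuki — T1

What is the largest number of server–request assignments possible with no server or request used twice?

4

A valid assignment of size 4: Nico-T4, Kai-T6, Quinn-T1, Alex-T2.
The set {Quinn, Finn, Yuki} has only 1 neighbour ({T1}), so by Hall's theorem at most 4 of the 6 servers can be matched.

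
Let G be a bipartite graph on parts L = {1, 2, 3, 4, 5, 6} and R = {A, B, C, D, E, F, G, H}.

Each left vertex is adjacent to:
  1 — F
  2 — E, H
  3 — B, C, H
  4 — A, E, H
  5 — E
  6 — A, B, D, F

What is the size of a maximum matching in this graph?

6

A valid assignment of size 6: 1→F, 2→H, 3→C, 4→A, 5→E, 6→B.
All 6 left vertices are matched, so no larger matching exists.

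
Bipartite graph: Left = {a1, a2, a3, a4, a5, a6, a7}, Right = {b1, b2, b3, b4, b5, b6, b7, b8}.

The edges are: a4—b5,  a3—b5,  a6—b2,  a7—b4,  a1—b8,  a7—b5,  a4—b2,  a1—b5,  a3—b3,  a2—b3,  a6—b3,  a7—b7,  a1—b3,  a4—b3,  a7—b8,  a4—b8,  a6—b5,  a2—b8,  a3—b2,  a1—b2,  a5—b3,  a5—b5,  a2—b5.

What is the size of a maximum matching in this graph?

For example, pair a1–b8, a2–b5, a3–b2, a4–b3, a7–b7.
The set {a1, a2, a3, a4, a5, a6} has only 4 neighbours ({b2, b3, b5, b8}), so by Hall's theorem at most 5 of the 7 left vertices can be matched.

5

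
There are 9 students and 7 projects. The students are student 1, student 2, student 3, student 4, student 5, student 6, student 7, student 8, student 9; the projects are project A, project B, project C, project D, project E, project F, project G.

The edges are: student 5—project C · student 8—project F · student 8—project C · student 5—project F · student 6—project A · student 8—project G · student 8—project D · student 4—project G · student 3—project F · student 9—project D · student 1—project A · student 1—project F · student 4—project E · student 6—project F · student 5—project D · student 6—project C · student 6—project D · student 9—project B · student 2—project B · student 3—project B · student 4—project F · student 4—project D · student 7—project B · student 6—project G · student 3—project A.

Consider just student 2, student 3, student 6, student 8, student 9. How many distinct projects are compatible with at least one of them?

The union of neighbours of {student 2, student 3, student 6, student 8, student 9} is {project A, project B, project C, project D, project F, project G}, which has 6 elements.
Since |N(S)| = 6 ≥ |S| = 5, Hall's condition holds for this subset.

6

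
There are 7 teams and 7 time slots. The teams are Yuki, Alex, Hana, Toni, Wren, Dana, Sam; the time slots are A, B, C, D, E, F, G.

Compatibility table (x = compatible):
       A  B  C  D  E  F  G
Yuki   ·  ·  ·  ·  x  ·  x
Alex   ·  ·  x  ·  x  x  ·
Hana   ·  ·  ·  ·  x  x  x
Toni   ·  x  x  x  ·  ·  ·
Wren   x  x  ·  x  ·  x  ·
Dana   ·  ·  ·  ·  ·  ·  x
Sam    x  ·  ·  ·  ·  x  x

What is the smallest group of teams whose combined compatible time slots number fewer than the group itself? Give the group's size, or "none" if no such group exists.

A matching saturating every team exists, for instance Yuki→E, Alex→C, Hana→F, Toni→B, Wren→D, Dana→G, Sam→A.
By Hall's marriage theorem, this means |N(S)| ≥ |S| for every subset S, so no violating subset exists.

none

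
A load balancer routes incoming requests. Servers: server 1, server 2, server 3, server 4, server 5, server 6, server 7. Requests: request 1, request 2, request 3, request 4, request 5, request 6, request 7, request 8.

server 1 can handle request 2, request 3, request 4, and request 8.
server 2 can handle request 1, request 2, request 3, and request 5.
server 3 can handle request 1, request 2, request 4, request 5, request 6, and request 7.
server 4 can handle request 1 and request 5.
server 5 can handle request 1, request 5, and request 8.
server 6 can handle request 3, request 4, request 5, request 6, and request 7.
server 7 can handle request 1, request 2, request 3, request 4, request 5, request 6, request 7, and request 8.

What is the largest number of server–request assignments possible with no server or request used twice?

A valid assignment of size 7: server 1–request 3, server 2–request 5, server 3–request 4, server 4–request 1, server 5–request 8, server 6–request 6, server 7–request 7.
This saturates every server, so 7 is the maximum.

7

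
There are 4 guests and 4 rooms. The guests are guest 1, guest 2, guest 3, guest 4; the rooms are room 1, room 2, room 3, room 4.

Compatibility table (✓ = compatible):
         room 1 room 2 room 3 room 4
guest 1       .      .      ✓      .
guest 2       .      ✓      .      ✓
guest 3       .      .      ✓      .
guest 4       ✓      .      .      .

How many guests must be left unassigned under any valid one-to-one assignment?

1

A valid assignment of size 3: guest 1→room 3, guest 2→room 4, guest 4→room 1.
The set {guest 1, guest 3} has only 1 neighbour ({room 3}), so by Hall's theorem at most 3 of the 4 guests can be matched.
That matches 3 of the 4, leaving 1 unmatched; no matching can do better.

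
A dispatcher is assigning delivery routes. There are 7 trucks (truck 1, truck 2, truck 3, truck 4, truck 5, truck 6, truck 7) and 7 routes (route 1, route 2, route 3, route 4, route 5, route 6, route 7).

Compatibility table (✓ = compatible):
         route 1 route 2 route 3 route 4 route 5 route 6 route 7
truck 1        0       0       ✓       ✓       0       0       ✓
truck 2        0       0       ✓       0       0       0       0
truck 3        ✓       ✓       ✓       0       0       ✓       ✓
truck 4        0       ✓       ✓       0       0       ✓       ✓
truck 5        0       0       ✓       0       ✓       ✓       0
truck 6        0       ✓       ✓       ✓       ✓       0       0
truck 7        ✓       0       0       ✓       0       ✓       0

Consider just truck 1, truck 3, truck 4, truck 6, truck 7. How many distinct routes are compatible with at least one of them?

7

The union of neighbours of {truck 1, truck 3, truck 4, truck 6, truck 7} is {route 1, route 2, route 3, route 4, route 5, route 6, route 7}, which has 7 elements.
Since |N(S)| = 7 ≥ |S| = 5, Hall's condition holds for this subset.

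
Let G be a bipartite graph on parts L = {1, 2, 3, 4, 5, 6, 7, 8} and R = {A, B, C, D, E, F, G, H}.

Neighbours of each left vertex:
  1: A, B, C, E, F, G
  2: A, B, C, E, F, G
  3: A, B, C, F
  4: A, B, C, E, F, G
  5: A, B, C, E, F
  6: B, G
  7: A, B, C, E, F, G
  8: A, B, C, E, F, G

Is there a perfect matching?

The set {1, 2, 3, 4, 5, 6, 7, 8} has only 6 neighbours ({A, B, C, E, F, G}), so by Hall's theorem at most 6 of the 8 left vertices can be matched.
Hence no matching covers every left vertex.

No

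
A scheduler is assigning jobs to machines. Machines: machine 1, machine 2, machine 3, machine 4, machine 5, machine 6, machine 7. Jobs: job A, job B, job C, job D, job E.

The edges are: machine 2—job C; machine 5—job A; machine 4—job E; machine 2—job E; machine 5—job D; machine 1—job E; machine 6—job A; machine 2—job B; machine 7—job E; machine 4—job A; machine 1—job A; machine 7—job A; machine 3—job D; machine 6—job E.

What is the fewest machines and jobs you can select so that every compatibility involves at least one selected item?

4

{machine 2, job A, job D, job E} is a vertex cover of size 4: every edge has an endpoint in this set.
No smaller cover exists because machine 1–job E, machine 2–job B, machine 3–job D, machine 4–job A is a matching of size 4, and a cover must include an endpoint of each of these disjoint edges (König's theorem).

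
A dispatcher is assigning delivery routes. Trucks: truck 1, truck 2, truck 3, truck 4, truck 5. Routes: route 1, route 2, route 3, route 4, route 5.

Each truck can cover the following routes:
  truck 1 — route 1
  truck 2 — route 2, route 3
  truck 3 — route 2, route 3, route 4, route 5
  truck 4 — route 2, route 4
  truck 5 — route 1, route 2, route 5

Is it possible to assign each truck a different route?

For example, pair truck 1-route 1, truck 2-route 3, truck 3-route 5, truck 4-route 4, truck 5-route 2.
Every truck is matched, so this is a perfect matching.

Yes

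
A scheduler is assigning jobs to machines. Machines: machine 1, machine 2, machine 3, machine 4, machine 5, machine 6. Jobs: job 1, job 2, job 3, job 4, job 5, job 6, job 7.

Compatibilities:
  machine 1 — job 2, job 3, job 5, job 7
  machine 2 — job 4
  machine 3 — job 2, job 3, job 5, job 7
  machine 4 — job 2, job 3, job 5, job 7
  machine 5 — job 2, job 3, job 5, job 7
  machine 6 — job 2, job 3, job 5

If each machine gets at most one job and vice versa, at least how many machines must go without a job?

One maximum matching: machine 1–job 7, machine 2–job 4, machine 3–job 3, machine 4–job 5, machine 5–job 2.
The set {machine 1, machine 3, machine 4, machine 5, machine 6} has only 4 neighbours ({job 2, job 3, job 5, job 7}), so by Hall's theorem at most 5 of the 6 machines can be matched.
That matches 5 of the 6, leaving 1 unmatched; no matching can do better.

1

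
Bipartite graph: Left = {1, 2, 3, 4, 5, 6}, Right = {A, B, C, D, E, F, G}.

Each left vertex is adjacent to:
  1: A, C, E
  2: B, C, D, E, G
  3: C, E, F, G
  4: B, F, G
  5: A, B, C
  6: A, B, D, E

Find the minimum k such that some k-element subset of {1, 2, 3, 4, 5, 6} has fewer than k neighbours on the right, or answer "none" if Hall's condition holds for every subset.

none

A matching saturating every left vertex exists, for instance 1→E, 2→D, 3→G, 4→F, 5→C, 6→B.
By Hall's marriage theorem, this means |N(S)| ≥ |S| for every subset S, so no violating subset exists.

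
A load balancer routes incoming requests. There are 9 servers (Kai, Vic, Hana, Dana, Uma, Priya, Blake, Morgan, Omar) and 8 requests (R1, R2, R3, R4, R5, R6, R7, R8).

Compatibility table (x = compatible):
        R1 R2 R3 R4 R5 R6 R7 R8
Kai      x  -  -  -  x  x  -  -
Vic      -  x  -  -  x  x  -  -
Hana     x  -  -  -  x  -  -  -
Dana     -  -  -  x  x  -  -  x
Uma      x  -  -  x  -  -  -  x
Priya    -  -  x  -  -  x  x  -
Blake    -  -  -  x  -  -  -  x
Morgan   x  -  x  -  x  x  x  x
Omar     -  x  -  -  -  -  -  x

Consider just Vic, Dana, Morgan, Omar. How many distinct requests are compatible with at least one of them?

The union of neighbours of {Vic, Dana, Morgan, Omar} is {R1, R2, R3, R4, R5, R6, R7, R8}, which has 8 elements.
Since |N(S)| = 8 ≥ |S| = 4, Hall's condition holds for this subset.

8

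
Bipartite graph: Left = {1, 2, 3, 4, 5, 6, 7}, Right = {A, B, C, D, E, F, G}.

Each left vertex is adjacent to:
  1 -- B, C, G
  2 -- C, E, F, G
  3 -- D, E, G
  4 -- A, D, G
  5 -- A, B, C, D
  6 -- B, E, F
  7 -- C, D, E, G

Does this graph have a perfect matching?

For example, pair 1→B, 2→C, 3→D, 4→G, 5→A, 6→F, 7→E.
Every left vertex is matched, so this is a perfect matching.

Yes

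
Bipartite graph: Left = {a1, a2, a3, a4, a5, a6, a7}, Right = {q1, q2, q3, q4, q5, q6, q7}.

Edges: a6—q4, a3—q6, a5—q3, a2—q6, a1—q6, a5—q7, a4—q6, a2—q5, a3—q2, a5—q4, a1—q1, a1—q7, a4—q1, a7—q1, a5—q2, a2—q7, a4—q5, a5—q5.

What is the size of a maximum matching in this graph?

A valid assignment of size 7: a1–q7, a2–q5, a3–q2, a4–q6, a5–q3, a6–q4, a7–q1.
All 7 left vertices are matched, so no larger matching exists.

7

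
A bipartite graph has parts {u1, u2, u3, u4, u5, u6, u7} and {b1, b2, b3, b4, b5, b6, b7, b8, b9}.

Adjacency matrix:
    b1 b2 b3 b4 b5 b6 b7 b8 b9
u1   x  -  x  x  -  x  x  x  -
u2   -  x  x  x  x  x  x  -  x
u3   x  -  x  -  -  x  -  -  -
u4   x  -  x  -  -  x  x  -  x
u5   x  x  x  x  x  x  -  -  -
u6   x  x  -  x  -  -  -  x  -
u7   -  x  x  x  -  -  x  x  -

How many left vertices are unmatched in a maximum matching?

0

One maximum matching: u1–b1, u2–b6, u3–b3, u4–b9, u5–b5, u6–b8, u7–b7.
This saturates every left vertex, so 7 is the maximum.
That matches 7 of the 7, leaving 0 unmatched; no matching can do better.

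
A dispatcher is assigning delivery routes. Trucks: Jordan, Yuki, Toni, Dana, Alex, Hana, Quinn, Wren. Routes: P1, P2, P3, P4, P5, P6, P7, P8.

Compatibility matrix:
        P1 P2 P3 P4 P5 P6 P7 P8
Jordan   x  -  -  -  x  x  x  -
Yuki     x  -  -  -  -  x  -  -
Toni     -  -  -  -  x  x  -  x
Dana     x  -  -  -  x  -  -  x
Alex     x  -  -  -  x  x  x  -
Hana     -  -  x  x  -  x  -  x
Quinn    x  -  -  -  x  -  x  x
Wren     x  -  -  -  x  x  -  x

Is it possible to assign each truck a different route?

No

The set {Jordan, Yuki, Toni, Dana, Alex, Quinn, Wren} has only 5 neighbours ({P1, P5, P6, P7, P8}), so by Hall's theorem at most 6 of the 8 trucks can be matched.
Hence no matching covers every truck.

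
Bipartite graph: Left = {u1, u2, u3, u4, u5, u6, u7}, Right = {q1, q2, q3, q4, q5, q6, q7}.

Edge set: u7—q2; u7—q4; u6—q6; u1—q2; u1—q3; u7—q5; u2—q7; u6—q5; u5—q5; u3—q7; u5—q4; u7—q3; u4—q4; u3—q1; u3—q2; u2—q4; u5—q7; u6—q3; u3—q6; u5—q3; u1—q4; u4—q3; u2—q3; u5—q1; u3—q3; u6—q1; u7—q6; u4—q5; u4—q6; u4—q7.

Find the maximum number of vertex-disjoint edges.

A valid assignment of size 7: u1-q2, u2-q4, u3-q7, u4-q3, u5-q1, u6-q5, u7-q6.
This saturates every left vertex, so 7 is the maximum.

7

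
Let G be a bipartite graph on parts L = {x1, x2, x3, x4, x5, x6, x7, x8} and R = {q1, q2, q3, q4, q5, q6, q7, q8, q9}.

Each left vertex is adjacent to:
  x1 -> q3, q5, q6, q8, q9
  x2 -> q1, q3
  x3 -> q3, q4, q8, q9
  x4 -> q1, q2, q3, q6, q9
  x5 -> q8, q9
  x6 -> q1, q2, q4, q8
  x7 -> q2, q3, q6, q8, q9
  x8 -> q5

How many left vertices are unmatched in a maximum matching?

One maximum matching: x1→q3, x2→q1, x3→q4, x4→q6, x5→q8, x6→q2, x7→q9, x8→q5.
This saturates every left vertex, so 8 is the maximum.
That matches 8 of the 8, leaving 0 unmatched; no matching can do better.

0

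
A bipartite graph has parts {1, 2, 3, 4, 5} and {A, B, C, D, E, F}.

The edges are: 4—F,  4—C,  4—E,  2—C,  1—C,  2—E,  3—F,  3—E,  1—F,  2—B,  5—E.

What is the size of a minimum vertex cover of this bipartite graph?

4

A maximum matching has 4 edges (e.g. 1–C, 2–B, 3–F, 4–E).
By König's theorem the minimum vertex cover has the same size. One such cover is {2, C, E, F}.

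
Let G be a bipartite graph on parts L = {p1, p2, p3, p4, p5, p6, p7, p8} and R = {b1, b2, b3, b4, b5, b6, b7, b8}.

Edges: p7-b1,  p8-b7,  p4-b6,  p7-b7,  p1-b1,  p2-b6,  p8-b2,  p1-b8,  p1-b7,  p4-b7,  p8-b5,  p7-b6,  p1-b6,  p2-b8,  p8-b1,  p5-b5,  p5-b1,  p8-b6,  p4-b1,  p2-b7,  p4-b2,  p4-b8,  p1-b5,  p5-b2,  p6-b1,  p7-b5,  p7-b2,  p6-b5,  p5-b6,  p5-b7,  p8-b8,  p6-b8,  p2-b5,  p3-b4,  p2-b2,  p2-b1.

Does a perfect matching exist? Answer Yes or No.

No

The set {p1, p2, p4, p5, p6, p7, p8} has only 6 neighbours ({b1, b2, b5, b6, b7, b8}), so by Hall's theorem at most 7 of the 8 left vertices can be matched.
Hence no matching covers every left vertex.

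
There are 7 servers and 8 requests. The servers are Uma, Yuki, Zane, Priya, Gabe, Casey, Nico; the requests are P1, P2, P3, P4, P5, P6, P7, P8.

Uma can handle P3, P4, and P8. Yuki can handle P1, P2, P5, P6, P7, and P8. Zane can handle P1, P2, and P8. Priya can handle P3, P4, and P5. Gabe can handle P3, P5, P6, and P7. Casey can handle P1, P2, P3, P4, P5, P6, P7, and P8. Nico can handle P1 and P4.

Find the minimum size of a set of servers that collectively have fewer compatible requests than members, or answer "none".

none

A matching saturating every server exists, for instance Uma→P4, Yuki→P2, Zane→P8, Priya→P5, Gabe→P7, Casey→P3, Nico→P1.
By Hall's marriage theorem, this means |N(S)| ≥ |S| for every subset S, so no violating subset exists.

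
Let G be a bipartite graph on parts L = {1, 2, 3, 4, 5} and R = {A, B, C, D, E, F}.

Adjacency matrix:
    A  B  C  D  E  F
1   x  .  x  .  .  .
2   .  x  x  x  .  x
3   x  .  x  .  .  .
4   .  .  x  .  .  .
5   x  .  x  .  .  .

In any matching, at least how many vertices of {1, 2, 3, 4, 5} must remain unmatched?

2

For example, pair 1–A, 2–B, 3–C.
The set {1, 3, 4, 5} has only 2 neighbours ({A, C}), so by Hall's theorem at most 3 of the 5 left vertices can be matched.
That matches 3 of the 5, leaving 2 unmatched; no matching can do better.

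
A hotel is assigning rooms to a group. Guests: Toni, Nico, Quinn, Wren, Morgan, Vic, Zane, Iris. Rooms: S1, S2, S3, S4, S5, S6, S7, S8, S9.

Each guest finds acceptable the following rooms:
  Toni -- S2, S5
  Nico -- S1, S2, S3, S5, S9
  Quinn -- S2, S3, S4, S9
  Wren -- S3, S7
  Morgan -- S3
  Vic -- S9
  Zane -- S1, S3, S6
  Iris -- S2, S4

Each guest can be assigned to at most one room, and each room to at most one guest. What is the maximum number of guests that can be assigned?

For example, pair Toni–S5, Nico–S1, Quinn–S4, Wren–S7, Morgan–S3, Vic–S9, Zane–S6, Iris–S2.
This saturates every guest, so 8 is the maximum.

8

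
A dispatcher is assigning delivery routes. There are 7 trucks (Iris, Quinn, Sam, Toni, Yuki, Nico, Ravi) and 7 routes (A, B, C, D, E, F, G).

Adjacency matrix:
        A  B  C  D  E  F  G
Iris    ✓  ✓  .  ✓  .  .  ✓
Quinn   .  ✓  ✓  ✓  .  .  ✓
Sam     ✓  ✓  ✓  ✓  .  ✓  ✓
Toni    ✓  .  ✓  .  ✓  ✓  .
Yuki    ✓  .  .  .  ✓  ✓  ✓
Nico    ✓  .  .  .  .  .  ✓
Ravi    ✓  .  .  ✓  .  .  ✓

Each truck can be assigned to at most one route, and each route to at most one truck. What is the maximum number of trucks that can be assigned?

One maximum matching: Iris→D, Quinn→C, Sam→B, Toni→E, Yuki→F, Nico→A, Ravi→G.
This saturates every truck, so 7 is the maximum.

7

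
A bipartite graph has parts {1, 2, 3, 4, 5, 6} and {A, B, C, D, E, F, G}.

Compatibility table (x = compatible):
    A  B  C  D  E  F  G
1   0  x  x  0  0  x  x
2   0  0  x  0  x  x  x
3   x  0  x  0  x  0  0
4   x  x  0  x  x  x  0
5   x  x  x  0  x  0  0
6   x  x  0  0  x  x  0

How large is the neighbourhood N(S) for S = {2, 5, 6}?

6

The union of neighbours of {2, 5, 6} is {A, B, C, E, F, G}, which has 6 elements.
Since |N(S)| = 6 ≥ |S| = 3, Hall's condition holds for this subset.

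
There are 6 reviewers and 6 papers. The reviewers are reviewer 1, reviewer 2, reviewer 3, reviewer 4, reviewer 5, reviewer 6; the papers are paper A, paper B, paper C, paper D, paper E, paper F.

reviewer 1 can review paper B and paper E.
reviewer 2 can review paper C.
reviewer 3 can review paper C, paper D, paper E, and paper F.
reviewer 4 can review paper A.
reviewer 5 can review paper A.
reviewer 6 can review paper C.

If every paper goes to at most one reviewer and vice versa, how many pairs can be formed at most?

4

A valid assignment of size 4: reviewer 1–paper E, reviewer 2–paper C, reviewer 3–paper D, reviewer 4–paper A.
The set {reviewer 2, reviewer 4, reviewer 5, reviewer 6} has only 2 neighbours ({paper A, paper C}), so by Hall's theorem at most 4 of the 6 reviewers can be matched.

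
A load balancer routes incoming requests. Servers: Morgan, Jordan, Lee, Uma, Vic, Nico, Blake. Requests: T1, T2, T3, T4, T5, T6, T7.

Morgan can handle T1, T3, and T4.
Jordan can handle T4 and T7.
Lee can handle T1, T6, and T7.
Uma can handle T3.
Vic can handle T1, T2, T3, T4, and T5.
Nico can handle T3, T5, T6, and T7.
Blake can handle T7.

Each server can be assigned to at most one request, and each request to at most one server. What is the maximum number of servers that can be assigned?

A valid assignment of size 7: Morgan→T1, Jordan→T4, Lee→T6, Uma→T3, Vic→T2, Nico→T5, Blake→T7.
This saturates every server, so 7 is the maximum.

7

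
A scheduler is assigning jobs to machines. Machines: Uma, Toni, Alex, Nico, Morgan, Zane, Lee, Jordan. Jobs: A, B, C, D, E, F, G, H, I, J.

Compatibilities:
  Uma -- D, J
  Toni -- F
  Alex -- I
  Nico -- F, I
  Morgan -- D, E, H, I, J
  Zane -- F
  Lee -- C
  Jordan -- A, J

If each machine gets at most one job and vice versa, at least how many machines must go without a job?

2

For example, pair Uma-D, Toni-F, Alex-I, Morgan-E, Lee-C, Jordan-J.
The set {Toni, Alex, Nico, Zane} has only 2 neighbours ({F, I}), so by Hall's theorem at most 6 of the 8 machines can be matched.
That matches 6 of the 8, leaving 2 unmatched; no matching can do better.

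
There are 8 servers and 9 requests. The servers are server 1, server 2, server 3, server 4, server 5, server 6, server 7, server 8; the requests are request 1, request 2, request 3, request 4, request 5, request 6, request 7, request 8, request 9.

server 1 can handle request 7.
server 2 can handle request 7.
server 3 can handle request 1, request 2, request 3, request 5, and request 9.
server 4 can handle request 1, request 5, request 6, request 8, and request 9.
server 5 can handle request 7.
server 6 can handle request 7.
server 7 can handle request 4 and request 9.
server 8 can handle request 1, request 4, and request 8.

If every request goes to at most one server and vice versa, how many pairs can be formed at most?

For example, pair server 1→request 7, server 3→request 2, server 4→request 6, server 7→request 9, server 8→request 4.
The set {server 1, server 2, server 5, server 6} has only 1 neighbour ({request 7}), so by Hall's theorem at most 5 of the 8 servers can be matched.

5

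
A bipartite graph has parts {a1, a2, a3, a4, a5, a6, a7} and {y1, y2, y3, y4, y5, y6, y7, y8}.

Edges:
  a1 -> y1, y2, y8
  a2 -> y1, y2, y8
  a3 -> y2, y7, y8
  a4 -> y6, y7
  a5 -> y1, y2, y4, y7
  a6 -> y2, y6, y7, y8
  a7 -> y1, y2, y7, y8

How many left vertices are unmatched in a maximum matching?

1

One maximum matching: a1→y2, a2→y1, a3→y8, a4→y6, a5→y4, a6→y7.
The set {a1, a2, a3, a4, a6, a7} has only 5 neighbours ({y1, y2, y6, y7, y8}), so by Hall's theorem at most 6 of the 7 left vertices can be matched.
That matches 6 of the 7, leaving 1 unmatched; no matching can do better.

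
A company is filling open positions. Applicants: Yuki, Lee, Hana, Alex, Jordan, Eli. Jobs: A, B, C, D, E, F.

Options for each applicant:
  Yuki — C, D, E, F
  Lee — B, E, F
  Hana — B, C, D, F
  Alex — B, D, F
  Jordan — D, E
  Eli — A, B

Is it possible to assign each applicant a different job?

One maximum matching: Yuki–D, Lee–B, Hana–C, Alex–F, Jordan–E, Eli–A.
All 6 applicants are covered.

Yes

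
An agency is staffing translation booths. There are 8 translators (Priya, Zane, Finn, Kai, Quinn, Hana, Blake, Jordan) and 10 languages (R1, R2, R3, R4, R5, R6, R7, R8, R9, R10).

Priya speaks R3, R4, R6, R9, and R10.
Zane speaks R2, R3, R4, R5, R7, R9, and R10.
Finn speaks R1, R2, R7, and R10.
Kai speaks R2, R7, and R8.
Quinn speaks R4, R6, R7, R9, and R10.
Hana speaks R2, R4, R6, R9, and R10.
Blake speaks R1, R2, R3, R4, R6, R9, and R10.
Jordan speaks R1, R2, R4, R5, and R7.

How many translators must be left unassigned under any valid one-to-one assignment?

A valid assignment of size 8: Priya→R3, Zane→R9, Finn→R7, Kai→R8, Quinn→R10, Hana→R4, Blake→R6, Jordan→R2.
All 8 translators are matched, so no larger matching exists.
That matches 8 of the 8, leaving 0 unmatched; no matching can do better.

0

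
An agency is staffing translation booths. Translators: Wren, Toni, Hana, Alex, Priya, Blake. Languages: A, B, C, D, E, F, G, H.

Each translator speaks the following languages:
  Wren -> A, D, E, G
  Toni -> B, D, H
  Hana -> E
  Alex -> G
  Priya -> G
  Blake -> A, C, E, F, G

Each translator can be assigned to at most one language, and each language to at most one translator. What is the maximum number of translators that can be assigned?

One maximum matching: Wren→D, Toni→B, Hana→E, Alex→G, Blake→A.
The set {Alex, Priya} has only 1 neighbour ({G}), so by Hall's theorem at most 5 of the 6 translators can be matched.

5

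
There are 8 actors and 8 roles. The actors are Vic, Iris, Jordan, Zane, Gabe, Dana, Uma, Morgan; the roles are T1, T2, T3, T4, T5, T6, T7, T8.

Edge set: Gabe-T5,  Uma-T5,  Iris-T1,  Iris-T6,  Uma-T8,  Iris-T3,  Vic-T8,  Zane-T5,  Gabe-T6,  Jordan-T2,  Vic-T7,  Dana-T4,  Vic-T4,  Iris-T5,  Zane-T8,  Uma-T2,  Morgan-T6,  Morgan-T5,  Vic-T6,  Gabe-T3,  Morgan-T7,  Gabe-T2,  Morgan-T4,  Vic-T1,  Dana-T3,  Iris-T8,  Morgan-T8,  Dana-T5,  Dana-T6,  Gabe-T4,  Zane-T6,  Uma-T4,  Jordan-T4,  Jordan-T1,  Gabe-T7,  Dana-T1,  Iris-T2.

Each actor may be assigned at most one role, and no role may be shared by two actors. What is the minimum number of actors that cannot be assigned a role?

For example, pair Vic→T4, Iris→T6, Jordan→T1, Zane→T8, Gabe→T3, Dana→T5, Uma→T2, Morgan→T7.
This saturates every actor, so 8 is the maximum.
That matches 8 of the 8, leaving 0 unmatched; no matching can do better.

0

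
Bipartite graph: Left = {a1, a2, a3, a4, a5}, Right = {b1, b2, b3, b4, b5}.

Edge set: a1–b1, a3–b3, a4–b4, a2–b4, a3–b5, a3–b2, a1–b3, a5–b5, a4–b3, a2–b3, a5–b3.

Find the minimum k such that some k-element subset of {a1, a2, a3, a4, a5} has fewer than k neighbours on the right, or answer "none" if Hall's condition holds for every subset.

A matching saturating every left vertex exists, for instance a1→b1, a2→b4, a3→b2, a4→b3, a5→b5.
By Hall's marriage theorem, this means |N(S)| ≥ |S| for every subset S, so no violating subset exists.

none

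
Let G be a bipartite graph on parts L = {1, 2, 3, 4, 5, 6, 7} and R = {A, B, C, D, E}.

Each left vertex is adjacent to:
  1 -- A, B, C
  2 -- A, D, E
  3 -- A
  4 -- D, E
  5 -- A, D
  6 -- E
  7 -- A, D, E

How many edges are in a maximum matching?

4

One maximum matching: 1-B, 2-D, 3-A, 4-E.
The set {2, 3, 4, 5, 6, 7} has only 3 neighbours ({A, D, E}), so by Hall's theorem at most 4 of the 7 left vertices can be matched.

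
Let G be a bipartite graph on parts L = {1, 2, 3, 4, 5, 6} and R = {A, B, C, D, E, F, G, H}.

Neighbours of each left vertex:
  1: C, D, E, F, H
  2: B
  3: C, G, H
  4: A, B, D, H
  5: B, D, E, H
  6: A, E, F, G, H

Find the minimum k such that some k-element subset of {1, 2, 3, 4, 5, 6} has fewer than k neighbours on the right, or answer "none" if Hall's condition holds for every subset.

A matching saturating every left vertex exists, for instance 1→H, 2→B, 3→C, 4→D, 5→E, 6→G.
By Hall's marriage theorem, this means |N(S)| ≥ |S| for every subset S, so no violating subset exists.

none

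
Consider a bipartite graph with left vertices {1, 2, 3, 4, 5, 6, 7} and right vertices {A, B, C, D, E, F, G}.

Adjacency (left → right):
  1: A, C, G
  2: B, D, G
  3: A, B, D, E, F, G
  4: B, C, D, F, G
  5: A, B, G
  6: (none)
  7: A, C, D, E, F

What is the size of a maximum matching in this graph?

6

For example, pair 1-C, 2-D, 3-G, 4-F, 5-B, 7-A.
The set {6} has only 0 neighbours (∅), so by Hall's theorem at most 6 of the 7 left vertices can be matched.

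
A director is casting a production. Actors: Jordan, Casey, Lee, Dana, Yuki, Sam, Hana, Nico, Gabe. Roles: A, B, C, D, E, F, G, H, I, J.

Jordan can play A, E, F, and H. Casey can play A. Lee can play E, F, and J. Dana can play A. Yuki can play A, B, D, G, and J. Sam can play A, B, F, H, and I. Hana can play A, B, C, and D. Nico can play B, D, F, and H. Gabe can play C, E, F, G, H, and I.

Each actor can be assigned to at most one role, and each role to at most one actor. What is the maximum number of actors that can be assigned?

One maximum matching: Jordan-H, Casey-A, Lee-E, Yuki-J, Sam-B, Hana-C, Nico-F, Gabe-G.
The set {Casey, Dana} has only 1 neighbour ({A}), so by Hall's theorem at most 8 of the 9 actors can be matched.

8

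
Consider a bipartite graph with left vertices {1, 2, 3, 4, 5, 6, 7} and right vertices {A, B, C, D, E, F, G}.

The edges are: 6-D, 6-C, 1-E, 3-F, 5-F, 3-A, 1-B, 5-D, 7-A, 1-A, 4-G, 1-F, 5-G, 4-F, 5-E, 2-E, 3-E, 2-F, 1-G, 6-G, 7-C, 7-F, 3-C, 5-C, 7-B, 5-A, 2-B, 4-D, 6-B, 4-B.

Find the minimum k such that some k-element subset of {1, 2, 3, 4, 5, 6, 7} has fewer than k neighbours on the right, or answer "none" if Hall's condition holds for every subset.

A matching saturating every left vertex exists, for instance 1→E, 2→F, 3→C, 4→D, 5→A, 6→G, 7→B.
By Hall's marriage theorem, this means |N(S)| ≥ |S| for every subset S, so no violating subset exists.

none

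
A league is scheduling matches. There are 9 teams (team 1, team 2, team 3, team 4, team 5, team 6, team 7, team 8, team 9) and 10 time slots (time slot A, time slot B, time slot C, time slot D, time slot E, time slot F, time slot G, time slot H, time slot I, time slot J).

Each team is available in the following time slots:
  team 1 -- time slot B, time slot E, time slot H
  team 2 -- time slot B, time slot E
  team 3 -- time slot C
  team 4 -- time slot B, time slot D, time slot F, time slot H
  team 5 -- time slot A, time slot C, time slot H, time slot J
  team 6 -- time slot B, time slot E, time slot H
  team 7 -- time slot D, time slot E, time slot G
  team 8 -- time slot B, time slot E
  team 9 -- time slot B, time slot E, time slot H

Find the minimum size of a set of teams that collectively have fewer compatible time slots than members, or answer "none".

Take S = {team 1, team 2, team 6, team 8}. Its neighbourhood is {time slot B, time slot E, time slot H}, so |N(S)| = 3 < |S| = 4.
Every subset of size less than 4 has at least as many neighbours as members, so 4 is the minimum.

4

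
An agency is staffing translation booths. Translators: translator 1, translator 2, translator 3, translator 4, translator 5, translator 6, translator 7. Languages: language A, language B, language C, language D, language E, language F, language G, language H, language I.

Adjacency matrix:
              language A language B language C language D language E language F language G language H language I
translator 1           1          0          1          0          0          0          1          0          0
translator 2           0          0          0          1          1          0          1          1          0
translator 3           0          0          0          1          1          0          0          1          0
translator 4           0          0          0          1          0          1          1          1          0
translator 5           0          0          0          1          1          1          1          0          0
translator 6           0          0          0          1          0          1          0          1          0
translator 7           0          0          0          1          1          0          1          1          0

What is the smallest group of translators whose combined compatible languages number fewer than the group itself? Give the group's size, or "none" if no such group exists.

6

Take S = {translator 2, translator 3, translator 4, translator 5, translator 6, translator 7}. Its neighbourhood is {language D, language E, language F, language G, language H}, so |N(S)| = 5 < |S| = 6.
Every subset of size less than 6 has at least as many neighbours as members, so 6 is the minimum.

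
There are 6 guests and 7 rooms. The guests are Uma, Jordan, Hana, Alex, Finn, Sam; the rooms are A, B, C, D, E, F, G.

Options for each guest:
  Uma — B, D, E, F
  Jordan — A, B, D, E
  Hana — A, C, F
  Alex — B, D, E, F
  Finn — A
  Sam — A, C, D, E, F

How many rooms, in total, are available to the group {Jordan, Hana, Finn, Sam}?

The union of neighbours of {Jordan, Hana, Finn, Sam} is {A, B, C, D, E, F}, which has 6 elements.
Since |N(S)| = 6 ≥ |S| = 4, Hall's condition holds for this subset.

6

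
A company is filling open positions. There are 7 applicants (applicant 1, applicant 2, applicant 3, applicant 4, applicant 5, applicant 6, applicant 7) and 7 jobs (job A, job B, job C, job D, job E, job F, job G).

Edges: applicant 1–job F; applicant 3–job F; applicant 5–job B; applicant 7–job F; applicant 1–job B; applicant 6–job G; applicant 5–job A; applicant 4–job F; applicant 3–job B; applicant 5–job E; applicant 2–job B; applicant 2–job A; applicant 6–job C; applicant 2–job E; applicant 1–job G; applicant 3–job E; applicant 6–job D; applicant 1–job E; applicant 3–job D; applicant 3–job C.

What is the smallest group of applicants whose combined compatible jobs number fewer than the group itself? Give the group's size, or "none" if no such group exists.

2

Take S = {applicant 4, applicant 7}. Its neighbourhood is {job F}, so |N(S)| = 1 < |S| = 2.
No single vertex violates Hall's condition since each has at least one neighbour, so 2 is the minimum.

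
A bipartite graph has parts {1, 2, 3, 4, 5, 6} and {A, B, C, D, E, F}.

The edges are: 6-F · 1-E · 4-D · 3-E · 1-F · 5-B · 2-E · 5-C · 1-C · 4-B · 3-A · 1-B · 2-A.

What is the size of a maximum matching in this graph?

For example, pair 1-C, 2-A, 3-E, 4-D, 5-B, 6-F.
All 6 left vertices are matched, so no larger matching exists.

6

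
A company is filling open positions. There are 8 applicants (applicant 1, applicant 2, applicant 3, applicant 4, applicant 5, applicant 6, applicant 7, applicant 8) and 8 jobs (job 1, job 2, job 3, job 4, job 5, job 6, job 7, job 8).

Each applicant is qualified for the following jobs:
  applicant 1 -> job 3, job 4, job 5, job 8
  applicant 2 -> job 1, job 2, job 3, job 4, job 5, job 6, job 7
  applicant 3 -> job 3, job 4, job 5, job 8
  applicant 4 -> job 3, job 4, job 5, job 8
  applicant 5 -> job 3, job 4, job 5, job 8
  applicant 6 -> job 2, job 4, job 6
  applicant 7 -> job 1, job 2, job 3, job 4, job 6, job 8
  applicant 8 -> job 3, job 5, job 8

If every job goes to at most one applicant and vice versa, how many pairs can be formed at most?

7

For example, pair applicant 1-job 8, applicant 2-job 7, applicant 3-job 5, applicant 4-job 4, applicant 5-job 3, applicant 6-job 2, applicant 7-job 1.
The set {applicant 1, applicant 3, applicant 4, applicant 5, applicant 8} has only 4 neighbours ({job 3, job 4, job 5, job 8}), so by Hall's theorem at most 7 of the 8 applicants can be matched.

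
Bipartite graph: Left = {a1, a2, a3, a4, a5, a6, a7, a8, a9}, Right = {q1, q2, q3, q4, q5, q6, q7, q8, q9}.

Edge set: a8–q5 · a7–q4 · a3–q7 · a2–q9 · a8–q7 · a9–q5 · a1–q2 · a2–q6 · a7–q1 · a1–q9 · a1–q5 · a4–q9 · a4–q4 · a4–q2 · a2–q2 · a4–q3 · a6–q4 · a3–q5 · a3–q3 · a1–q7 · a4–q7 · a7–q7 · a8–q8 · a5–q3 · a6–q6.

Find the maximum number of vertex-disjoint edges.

9

One maximum matching: a1–q2, a2–q9, a3–q7, a4–q4, a5–q3, a6–q6, a7–q1, a8–q8, a9–q5.
This saturates every left vertex, so 9 is the maximum.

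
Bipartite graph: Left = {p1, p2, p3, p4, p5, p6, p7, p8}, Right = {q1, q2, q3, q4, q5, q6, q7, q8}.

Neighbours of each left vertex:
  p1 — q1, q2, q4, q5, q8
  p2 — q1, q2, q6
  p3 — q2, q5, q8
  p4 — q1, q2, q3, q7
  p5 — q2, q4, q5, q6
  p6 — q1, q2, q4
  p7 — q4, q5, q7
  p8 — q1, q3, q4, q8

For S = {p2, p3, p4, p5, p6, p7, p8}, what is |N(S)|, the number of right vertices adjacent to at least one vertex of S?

The union of neighbours of {p2, p3, p4, p5, p6, p7, p8} is {q1, q2, q3, q4, q5, q6, q7, q8}, which has 8 elements.
Since |N(S)| = 8 ≥ |S| = 7, Hall's condition holds for this subset.

8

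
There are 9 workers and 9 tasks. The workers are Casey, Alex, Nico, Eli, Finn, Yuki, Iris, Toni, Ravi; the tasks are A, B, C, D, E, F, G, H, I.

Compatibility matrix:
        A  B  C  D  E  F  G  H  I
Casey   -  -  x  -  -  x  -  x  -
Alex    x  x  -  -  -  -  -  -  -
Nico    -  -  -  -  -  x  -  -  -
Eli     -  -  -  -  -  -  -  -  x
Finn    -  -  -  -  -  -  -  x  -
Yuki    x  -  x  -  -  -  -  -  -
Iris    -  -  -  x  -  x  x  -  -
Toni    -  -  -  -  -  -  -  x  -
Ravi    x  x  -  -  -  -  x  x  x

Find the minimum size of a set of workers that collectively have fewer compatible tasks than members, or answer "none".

Take S = {Finn, Toni}. Its neighbourhood is {H}, so |N(S)| = 1 < |S| = 2.
No single vertex violates Hall's condition since each has at least one neighbour, so 2 is the minimum.

2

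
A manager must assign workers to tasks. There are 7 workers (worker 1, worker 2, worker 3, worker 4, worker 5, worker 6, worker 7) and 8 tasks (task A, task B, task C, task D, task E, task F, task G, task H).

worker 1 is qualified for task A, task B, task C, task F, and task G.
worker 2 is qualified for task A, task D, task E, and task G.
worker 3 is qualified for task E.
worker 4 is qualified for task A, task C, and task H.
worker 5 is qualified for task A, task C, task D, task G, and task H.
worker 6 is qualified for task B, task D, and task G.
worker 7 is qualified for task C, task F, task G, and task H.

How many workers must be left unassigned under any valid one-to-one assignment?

0

For example, pair worker 1–task A, worker 2–task D, worker 3–task E, worker 4–task H, worker 5–task C, worker 6–task G, worker 7–task F.
This saturates every worker, so 7 is the maximum.
That matches 7 of the 7, leaving 0 unmatched; no matching can do better.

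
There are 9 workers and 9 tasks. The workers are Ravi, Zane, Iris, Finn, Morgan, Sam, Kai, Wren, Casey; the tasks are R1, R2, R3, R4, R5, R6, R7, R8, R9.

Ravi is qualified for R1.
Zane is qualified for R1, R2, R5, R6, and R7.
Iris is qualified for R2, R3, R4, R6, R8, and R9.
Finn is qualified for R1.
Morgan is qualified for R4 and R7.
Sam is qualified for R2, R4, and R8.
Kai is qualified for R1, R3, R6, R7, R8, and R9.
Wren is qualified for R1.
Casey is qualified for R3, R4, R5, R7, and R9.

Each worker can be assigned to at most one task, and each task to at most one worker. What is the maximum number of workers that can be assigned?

7

A valid assignment of size 7: Ravi–R1, Zane–R2, Iris–R3, Morgan–R7, Sam–R8, Kai–R6, Casey–R9.
The set {Ravi, Finn, Wren} has only 1 neighbour ({R1}), so by Hall's theorem at most 7 of the 9 workers can be matched.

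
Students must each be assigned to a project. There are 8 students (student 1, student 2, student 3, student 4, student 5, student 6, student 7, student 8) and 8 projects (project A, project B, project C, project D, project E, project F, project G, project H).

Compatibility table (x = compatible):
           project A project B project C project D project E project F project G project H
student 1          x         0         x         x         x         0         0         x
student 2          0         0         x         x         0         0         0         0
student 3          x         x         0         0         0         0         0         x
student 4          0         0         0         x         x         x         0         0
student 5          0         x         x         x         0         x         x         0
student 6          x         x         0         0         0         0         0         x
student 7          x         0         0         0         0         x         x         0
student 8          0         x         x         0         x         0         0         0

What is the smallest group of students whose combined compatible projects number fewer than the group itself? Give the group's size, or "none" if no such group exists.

A matching saturating every student exists, for instance student 1→project C, student 2→project D, student 3→project H, student 4→project F, student 5→project G, student 6→project B, student 7→project A, student 8→project E.
By Hall's marriage theorem, this means |N(S)| ≥ |S| for every subset S, so no violating subset exists.

none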